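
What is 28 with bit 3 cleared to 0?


28 & ~(1 << 3) = 20

20


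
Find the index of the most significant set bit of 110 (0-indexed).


0b1101110. Highest set bit at position 6

6


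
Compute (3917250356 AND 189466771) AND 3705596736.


Step 1: 3917250356 & 189466771 = 155715600
Step 2: 155715600 & 3705596736 = 138938368

138938368


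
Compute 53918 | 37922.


0b1101001010011110 | 0b1001010000100010 = 0b1101011010111110 = 54974

54974


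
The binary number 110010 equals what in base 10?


110010 in decimal = 50

50


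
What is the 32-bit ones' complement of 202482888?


202482888 ^ 4294967295 = 4092484407

4092484407


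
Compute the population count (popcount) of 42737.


0b1010011011110001 has 9 set bits

9


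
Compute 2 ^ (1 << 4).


2 ^ (1 << 4) = 2 ^ 16 = 18

18


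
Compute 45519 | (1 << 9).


45519 | (1 << 9) = 45519 | 512 = 46031

46031


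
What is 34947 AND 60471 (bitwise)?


0b1000100010000011 & 0b1110110000110111 = 0b1000100000000011 = 34819

34819


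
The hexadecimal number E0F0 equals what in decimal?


E0F0 hex = 57584 decimal

57584


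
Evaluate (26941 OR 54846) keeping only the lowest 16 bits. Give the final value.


Step 1: 26941 | 54846 = 65343
Step 2: 65343 & 65535 = 65343

65343


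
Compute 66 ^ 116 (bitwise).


0b1000010 ^ 0b1110100 = 0b110110 = 54

54


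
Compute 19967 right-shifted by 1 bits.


0b100110111111111 >> 1 = 0b10011011111111 = 9983

9983


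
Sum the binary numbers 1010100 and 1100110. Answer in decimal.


1010100 + 1100110 = 10111010 = 186

186


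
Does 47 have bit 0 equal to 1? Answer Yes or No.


0b101111, bit 0 = 1. Yes

Yes


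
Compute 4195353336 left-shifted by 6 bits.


0b11111010000100000000001011111000 << 6 = 0b11111010000100000000001011111000000000 = 268502613504

268502613504


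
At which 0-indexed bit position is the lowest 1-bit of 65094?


0b1111111001000110. Lowest set bit at position 1

1


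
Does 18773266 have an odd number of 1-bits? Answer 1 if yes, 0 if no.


0b1000111100111010100010010 has 12 ones => parity 0

0


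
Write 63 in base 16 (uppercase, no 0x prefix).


63 = 3F hex

3F


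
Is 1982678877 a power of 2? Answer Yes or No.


0b1110110001011010100011101011101. Multiple bits set => No

No


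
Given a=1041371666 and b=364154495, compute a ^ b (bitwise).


1041371666 ^ 364154495 = 732339309

732339309


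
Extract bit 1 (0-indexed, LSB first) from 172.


0b10101100, position 1 = 0

0


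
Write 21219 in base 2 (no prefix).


21219 = 101001011100011 in binary

101001011100011


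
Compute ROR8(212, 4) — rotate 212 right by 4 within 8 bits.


Rotate 0b11010100 right by 4 (8-bit) = 0b1001101 = 77

77


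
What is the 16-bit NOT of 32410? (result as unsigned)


~0b111111010011010 = 0b1000000101100101 = 33125 (16-bit unsigned)

33125


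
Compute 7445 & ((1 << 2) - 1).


7445 & 3 = 1

1


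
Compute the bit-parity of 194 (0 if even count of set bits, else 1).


0b11000010 has 3 ones => parity 1

1


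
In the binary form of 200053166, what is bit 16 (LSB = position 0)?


0b1011111011001001000110101110, position 16 = 0

0


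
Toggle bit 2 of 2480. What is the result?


2480 ^ (1 << 2) = 2480 ^ 4 = 2484

2484


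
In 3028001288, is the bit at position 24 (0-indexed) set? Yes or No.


0b10110100011110111010001000001000, bit 24 = 0. No

No


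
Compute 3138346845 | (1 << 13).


3138346845 | (1 << 13) = 3138346845 | 8192 = 3138355037

3138355037


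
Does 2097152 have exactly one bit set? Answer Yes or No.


0b1000000000000000000000. Only one bit set => Yes

Yes


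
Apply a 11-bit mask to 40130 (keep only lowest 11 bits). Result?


40130 & 2047 = 1218

1218


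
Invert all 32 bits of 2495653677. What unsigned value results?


2495653677 ^ 4294967295 = 1799313618

1799313618


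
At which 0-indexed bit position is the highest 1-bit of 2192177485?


0b10000010101010011111100101001101. Highest set bit at position 31

31


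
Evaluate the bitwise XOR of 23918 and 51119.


0b101110101101110 ^ 0b1100011110101111 = 0b1001101011000001 = 39617

39617


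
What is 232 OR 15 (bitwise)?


0b11101000 | 0b1111 = 0b11101111 = 239

239


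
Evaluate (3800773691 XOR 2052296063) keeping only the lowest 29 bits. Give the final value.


Step 1: 3800773691 ^ 2052296063 = 2564340036
Step 2: 2564340036 & 536870911 = 416856388

416856388


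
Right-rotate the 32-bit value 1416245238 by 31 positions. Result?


Rotate 0b1010100011010100010111111110110 right by 31 (32-bit) = 0b10101000110101000101111111101100 = 2832490476

2832490476


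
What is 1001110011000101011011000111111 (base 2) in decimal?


1001110011000101011011000111111 in decimal = 1315092031

1315092031


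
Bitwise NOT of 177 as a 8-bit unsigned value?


~0b10110001 = 0b1001110 = 78 (8-bit unsigned)

78


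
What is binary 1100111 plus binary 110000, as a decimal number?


1100111 + 110000 = 10010111 = 151

151


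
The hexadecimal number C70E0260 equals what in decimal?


C70E0260 hex = 3339584096 decimal

3339584096


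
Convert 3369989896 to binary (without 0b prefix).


3369989896 = 11001000110111011111011100001000 in binary

11001000110111011111011100001000


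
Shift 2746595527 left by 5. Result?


0b10100011101101011011100011000111 << 5 = 0b1010001110110101101110001100011100000 = 87891056864

87891056864


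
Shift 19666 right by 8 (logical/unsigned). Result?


0b100110011010010 >> 8 = 0b1001100 = 76

76


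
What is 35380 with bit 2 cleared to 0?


35380 & ~(1 << 2) = 35376

35376


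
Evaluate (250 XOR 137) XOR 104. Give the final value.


Step 1: 250 ^ 137 = 115
Step 2: 115 ^ 104 = 27

27


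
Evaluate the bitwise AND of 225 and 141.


0b11100001 & 0b10001101 = 0b10000001 = 129

129


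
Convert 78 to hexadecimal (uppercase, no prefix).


78 = 4E hex

4E


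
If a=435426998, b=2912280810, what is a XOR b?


435426998 ^ 2912280810 = 3026318940

3026318940


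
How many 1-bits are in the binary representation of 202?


0b11001010 has 4 set bits

4


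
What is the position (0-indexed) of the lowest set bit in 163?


0b10100011. Lowest set bit at position 0

0


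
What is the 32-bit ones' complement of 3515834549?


3515834549 ^ 4294967295 = 779132746

779132746


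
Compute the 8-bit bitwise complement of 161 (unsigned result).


~0b10100001 = 0b1011110 = 94 (8-bit unsigned)

94


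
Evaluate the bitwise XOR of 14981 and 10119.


0b11101010000101 ^ 0b10011110000111 = 0b1110100000010 = 7426

7426


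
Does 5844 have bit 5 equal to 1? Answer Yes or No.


0b1011011010100, bit 5 = 0. No

No


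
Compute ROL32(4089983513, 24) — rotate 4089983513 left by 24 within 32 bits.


Rotate 0b11110011110010000011001000011001 left by 24 (32-bit) = 0b11001111100111100100000110010 = 435406898

435406898


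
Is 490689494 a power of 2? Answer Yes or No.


0b11101001111110101001111010110. Multiple bits set => No

No


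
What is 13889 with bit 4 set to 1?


13889 | (1 << 4) = 13889 | 16 = 13905

13905


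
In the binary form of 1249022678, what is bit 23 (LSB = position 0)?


0b1001010011100101001001011010110, position 23 = 0

0


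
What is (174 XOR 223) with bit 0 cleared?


Step 1: 174 ^ 223 = 113
Step 2: 113 & ~(1 << 0) = 112

112


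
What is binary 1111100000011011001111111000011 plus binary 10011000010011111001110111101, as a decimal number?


1111100000011011001111111000011 + 10011000010011111001110111101 = 10001111000101111001001110000000 = 2400686976

2400686976


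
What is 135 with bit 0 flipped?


135 ^ (1 << 0) = 135 ^ 1 = 134

134


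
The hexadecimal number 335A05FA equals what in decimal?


335A05FA hex = 861537786 decimal

861537786


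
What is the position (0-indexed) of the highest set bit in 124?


0b1111100. Highest set bit at position 6

6


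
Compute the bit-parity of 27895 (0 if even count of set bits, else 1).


0b110110011110111 has 11 ones => parity 1

1


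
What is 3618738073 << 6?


0b11010111101100011000111110011001 << 6 = 0b11010111101100011000111110011001000000 = 231599236672

231599236672


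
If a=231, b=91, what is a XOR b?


231 ^ 91 = 188

188


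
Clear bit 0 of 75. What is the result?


75 & ~(1 << 0) = 74

74


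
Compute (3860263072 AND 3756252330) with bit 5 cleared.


Step 1: 3860263072 & 3756252330 = 3322073248
Step 2: 3322073248 & ~(1 << 5) = 3322073216

3322073216


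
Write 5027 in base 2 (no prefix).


5027 = 1001110100011 in binary

1001110100011


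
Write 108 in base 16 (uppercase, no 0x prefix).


108 = 6C hex

6C


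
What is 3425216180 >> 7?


0b11001100001010001010011010110100 >> 7 = 0b1100110000101000101001101 = 26759501

26759501


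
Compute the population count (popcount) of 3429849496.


0b11001100011011110101100110011000 has 17 set bits

17


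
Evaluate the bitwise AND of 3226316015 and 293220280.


0b11000000010011011010110011101111 & 0b10001011110100010111110111000 = 0b10010000010110010101000 = 4730024

4730024


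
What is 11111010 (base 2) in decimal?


11111010 in decimal = 250

250


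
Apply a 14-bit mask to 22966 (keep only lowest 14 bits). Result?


22966 & 16383 = 6582

6582


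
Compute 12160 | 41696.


0b10111110000000 | 0b1010001011100000 = 0b1010111111100000 = 45024

45024


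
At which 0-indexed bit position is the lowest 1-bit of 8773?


0b10001001000101. Lowest set bit at position 0

0


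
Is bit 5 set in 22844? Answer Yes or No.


0b101100100111100, bit 5 = 1. Yes

Yes


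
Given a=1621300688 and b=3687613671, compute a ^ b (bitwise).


1621300688 ^ 3687613671 = 3144651063

3144651063


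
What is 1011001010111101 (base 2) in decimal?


1011001010111101 in decimal = 45757

45757


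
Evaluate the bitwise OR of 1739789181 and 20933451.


0b1100111101100110001001101111101 | 0b1001111110110101101001011 = 0b1100111101111110111101101111111 = 1740602239

1740602239


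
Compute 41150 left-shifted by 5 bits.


0b1010000010111110 << 5 = 0b101000001011111000000 = 1316800

1316800


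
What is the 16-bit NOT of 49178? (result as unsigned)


~0b1100000000011010 = 0b11111111100101 = 16357 (16-bit unsigned)

16357


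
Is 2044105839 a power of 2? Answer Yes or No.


0b1111001110101101001010001101111. Multiple bits set => No

No


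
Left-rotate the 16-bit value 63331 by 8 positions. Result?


Rotate 0b1111011101100011 left by 8 (16-bit) = 0b110001111110111 = 25591

25591


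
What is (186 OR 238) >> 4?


Step 1: 186 | 238 = 254
Step 2: 254 >> 4 = 15

15


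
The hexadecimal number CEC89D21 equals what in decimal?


CEC89D21 hex = 3469253921 decimal

3469253921


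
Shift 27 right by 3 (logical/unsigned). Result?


0b11011 >> 3 = 0b11 = 3

3


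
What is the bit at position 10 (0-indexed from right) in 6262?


0b1100001110110, position 10 = 0

0


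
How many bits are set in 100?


0b1100100 has 3 set bits

3


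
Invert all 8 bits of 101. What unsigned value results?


101 ^ 255 = 154

154


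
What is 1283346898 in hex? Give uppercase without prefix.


1283346898 = 4C7E51D2 hex

4C7E51D2


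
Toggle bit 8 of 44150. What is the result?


44150 ^ (1 << 8) = 44150 ^ 256 = 44406

44406


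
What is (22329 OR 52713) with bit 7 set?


Step 1: 22329 | 52713 = 57337
Step 2: 57337 | (1 << 7) = 57337 | 128 = 57337

57337


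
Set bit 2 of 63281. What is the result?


63281 | (1 << 2) = 63281 | 4 = 63285

63285


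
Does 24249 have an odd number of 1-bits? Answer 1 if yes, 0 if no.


0b101111010111001 has 10 ones => parity 0

0


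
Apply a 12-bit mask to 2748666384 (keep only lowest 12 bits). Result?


2748666384 & 4095 = 528

528


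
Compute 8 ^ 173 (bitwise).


0b1000 ^ 0b10101101 = 0b10100101 = 165

165


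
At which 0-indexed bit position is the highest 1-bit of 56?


0b111000. Highest set bit at position 5

5


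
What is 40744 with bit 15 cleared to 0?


40744 & ~(1 << 15) = 7976

7976


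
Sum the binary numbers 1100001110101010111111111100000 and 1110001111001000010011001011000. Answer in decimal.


1100001110101010111111111100000 + 1110001111001000010011001011000 = 11010011101110011010011000111000 = 3552159288

3552159288


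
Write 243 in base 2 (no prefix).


243 = 11110011 in binary

11110011


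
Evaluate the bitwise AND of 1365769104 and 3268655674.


0b1010001011001111111101110010000 & 0b11000010110100111011101000111010 = 0b1000000010000111011101000010000 = 1078180368

1078180368


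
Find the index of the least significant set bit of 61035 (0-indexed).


0b1110111001101011. Lowest set bit at position 0

0


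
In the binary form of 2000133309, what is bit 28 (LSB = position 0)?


0b1110111001101111001110010111101, position 28 = 1

1


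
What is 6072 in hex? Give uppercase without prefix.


6072 = 17B8 hex

17B8


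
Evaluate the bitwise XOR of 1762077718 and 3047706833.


0b1101001000001110010110000010110 ^ 0b10110101101010000101000011010001 = 0b11011100101011110111110011000111 = 3702488263

3702488263


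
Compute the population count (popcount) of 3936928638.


0b11101010101010001100001101111110 has 18 set bits

18


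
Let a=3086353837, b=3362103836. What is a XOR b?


3086353837 ^ 3362103836 = 2140383153

2140383153


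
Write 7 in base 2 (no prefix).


7 = 111 in binary

111


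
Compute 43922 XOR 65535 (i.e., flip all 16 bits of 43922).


43922 ^ 65535 = 21613

21613


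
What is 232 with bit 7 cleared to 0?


232 & ~(1 << 7) = 104

104


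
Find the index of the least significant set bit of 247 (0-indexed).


0b11110111. Lowest set bit at position 0

0


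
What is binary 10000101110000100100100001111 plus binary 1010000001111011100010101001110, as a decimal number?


10000101110000100100100001111 + 1010000001111011100010101001110 = 1100000111101100000111001011101 = 1626738269

1626738269


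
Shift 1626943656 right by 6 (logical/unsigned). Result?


0b1100000111110010011000010101000 >> 6 = 0b1100000111110010011000010 = 25420994

25420994


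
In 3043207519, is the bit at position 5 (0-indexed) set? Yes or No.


0b10110101011000111010100101011111, bit 5 = 0. No

No


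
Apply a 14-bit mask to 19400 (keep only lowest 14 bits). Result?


19400 & 16383 = 3016

3016


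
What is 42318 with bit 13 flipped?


42318 ^ (1 << 13) = 42318 ^ 8192 = 34126

34126


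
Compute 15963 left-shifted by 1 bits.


0b11111001011011 << 1 = 0b111110010110110 = 31926

31926


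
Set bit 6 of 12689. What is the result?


12689 | (1 << 6) = 12689 | 64 = 12753

12753


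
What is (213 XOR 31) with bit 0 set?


Step 1: 213 ^ 31 = 202
Step 2: 202 | (1 << 0) = 202 | 1 = 203

203


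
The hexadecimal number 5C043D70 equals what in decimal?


5C043D70 hex = 1543781744 decimal

1543781744


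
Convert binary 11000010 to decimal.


11000010 in decimal = 194

194


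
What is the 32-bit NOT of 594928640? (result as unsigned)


~0b100011011101011110010000000000 = 0b11011100100010100001101111111111 = 3700038655 (32-bit unsigned)

3700038655


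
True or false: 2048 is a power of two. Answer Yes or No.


0b100000000000. Only one bit set => Yes

Yes


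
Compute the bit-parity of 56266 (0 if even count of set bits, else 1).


0b1101101111001010 has 10 ones => parity 0

0


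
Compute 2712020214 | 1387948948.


0b10100001101001100010010011110110 | 0b1010010101110100110101110010100 = 0b11110011101111100110111111110110 = 4089343990

4089343990


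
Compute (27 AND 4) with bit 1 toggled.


Step 1: 27 & 4 = 0
Step 2: 0 ^ (1 << 1) = 0 ^ 2 = 2

2


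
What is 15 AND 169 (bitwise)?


0b1111 & 0b10101001 = 0b1001 = 9

9


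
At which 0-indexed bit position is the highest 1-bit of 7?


0b111. Highest set bit at position 2

2


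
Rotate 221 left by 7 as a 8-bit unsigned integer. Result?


Rotate 0b11011101 left by 7 (8-bit) = 0b11101110 = 238

238


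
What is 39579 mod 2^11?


39579 & 2047 = 667

667


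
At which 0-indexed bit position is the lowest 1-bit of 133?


0b10000101. Lowest set bit at position 0

0


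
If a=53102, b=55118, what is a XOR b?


53102 ^ 55118 = 6176

6176


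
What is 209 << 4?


0b11010001 << 4 = 0b110100010000 = 3344

3344


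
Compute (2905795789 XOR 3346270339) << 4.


Step 1: 2905795789 ^ 3346270339 = 1783030862
Step 2: 1783030862 << 4 = 28528493792

28528493792


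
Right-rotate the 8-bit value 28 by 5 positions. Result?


Rotate 0b11100 right by 5 (8-bit) = 0b11100000 = 224

224


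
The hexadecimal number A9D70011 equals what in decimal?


A9D70011 hex = 2849439761 decimal

2849439761


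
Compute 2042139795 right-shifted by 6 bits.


0b1111001101110001001010010010011 >> 6 = 0b1111001101110001001010010 = 31908434

31908434


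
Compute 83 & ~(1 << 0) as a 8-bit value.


83 & ~(1 << 0) = 82

82


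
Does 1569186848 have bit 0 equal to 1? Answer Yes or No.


0b1011101100001111110010000100000, bit 0 = 0. No

No


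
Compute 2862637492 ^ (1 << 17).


2862637492 ^ (1 << 17) = 2862637492 ^ 131072 = 2862768564

2862768564


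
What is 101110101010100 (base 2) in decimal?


101110101010100 in decimal = 23892

23892


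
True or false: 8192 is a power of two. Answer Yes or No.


0b10000000000000. Only one bit set => Yes

Yes


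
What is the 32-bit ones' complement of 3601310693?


3601310693 ^ 4294967295 = 693656602

693656602


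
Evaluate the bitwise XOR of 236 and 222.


0b11101100 ^ 0b11011110 = 0b110010 = 50

50


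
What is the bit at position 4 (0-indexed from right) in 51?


0b110011, position 4 = 1

1


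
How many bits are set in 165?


0b10100101 has 4 set bits

4


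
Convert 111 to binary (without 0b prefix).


111 = 1101111 in binary

1101111


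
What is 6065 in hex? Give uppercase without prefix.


6065 = 17B1 hex

17B1


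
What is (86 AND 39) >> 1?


Step 1: 86 & 39 = 6
Step 2: 6 >> 1 = 3

3


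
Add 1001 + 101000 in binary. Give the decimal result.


1001 + 101000 = 110001 = 49

49


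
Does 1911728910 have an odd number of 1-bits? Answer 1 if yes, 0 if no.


0b1110001111100101010101100001110 has 17 ones => parity 1

1


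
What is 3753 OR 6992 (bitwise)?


0b111010101001 | 0b1101101010000 = 0b1111111111001 = 8185

8185


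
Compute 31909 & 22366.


0b111110010100101 & 0b101011101011110 = 0b101010000000100 = 21508

21508


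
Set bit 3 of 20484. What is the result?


20484 | (1 << 3) = 20484 | 8 = 20492

20492


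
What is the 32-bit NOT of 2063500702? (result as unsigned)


~0b1111010111111101000010110011110 = 0b10000101000000010111101001100001 = 2231466593 (32-bit unsigned)

2231466593


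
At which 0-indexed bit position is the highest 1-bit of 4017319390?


0b11101111011100110110110111011110. Highest set bit at position 31

31


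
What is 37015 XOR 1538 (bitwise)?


0b1001000010010111 ^ 0b11000000010 = 0b1001011010010101 = 38549

38549


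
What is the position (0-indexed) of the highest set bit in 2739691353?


0b10100011010011000101111101011001. Highest set bit at position 31

31


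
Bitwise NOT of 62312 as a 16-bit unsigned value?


~0b1111001101101000 = 0b110010010111 = 3223 (16-bit unsigned)

3223


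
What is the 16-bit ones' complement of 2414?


2414 ^ 65535 = 63121

63121


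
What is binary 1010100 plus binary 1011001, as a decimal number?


1010100 + 1011001 = 10101101 = 173

173


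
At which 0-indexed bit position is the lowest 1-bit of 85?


0b1010101. Lowest set bit at position 0

0


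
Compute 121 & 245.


0b1111001 & 0b11110101 = 0b1110001 = 113

113


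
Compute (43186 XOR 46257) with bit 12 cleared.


Step 1: 43186 ^ 46257 = 7171
Step 2: 7171 & ~(1 << 12) = 3075

3075


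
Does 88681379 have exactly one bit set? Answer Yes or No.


0b101010010010010101110100011. Multiple bits set => No

No


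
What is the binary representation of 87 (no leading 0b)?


87 = 1010111 in binary

1010111


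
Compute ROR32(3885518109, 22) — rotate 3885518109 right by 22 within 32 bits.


Rotate 0b11100111100110000100110100011101 right by 22 (32-bit) = 0b1100001001101000111011110011110 = 1630828446

1630828446


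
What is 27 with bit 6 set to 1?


27 | (1 << 6) = 27 | 64 = 91

91


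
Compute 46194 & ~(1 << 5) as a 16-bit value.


46194 & ~(1 << 5) = 46162

46162


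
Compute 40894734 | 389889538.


0b10011100000000000100001110 | 0b10111001111010011111000000010 = 0b10111011111010011111100001110 = 394084110

394084110


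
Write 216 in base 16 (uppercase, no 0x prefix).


216 = D8 hex

D8


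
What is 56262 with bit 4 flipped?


56262 ^ (1 << 4) = 56262 ^ 16 = 56278

56278


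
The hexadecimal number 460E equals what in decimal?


460E hex = 17934 decimal

17934


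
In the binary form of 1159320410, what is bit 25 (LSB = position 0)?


0b1000101000110011101001101011010, position 25 = 0

0


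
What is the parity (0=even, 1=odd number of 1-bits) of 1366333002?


0b1010001011100001001011001001010 has 13 ones => parity 1

1


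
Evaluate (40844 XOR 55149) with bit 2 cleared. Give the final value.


Step 1: 40844 ^ 55149 = 18657
Step 2: 18657 & ~(1 << 2) = 18657

18657


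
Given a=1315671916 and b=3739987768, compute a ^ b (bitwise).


1315671916 ^ 3739987768 = 2424315988

2424315988


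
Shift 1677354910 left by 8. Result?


0b1100011111110100110011110011110 << 8 = 0b110001111111010011001111001111000000000 = 429402856960

429402856960


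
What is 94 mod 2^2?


94 & 3 = 2

2


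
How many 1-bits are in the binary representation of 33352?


0b1000001001001000 has 4 set bits

4


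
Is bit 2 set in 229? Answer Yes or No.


0b11100101, bit 2 = 1. Yes

Yes


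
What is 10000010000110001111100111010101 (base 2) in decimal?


10000010000110001111100111010101 in decimal = 2182674901

2182674901


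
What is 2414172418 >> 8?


0b10001111111001010101100100000010 >> 8 = 0b100011111110010101011001 = 9430361

9430361


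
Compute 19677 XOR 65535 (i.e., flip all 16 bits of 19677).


19677 ^ 65535 = 45858

45858


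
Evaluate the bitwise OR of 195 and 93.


0b11000011 | 0b1011101 = 0b11011111 = 223

223


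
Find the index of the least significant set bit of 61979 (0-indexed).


0b1111001000011011. Lowest set bit at position 0

0


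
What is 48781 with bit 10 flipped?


48781 ^ (1 << 10) = 48781 ^ 1024 = 47757

47757


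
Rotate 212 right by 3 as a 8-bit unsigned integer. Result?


Rotate 0b11010100 right by 3 (8-bit) = 0b10011010 = 154

154


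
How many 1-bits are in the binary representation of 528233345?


0b11111011111000011001110000001 has 16 set bits

16


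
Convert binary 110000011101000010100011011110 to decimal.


110000011101000010100011011110 in decimal = 812919006

812919006


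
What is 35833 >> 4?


0b1000101111111001 >> 4 = 0b100010111111 = 2239

2239


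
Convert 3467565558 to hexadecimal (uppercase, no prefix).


3467565558 = CEAED9F6 hex

CEAED9F6


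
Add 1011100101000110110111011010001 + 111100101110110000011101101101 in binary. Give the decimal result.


1011100101000110110111011010001 + 111100101110110000011101101101 = 10011001010111100111011000111110 = 2573104702

2573104702


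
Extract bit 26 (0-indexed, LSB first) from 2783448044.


0b10100101111010000000101111101100, position 26 = 1

1


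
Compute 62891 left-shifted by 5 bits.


0b1111010110101011 << 5 = 0b111101011010101100000 = 2012512

2012512


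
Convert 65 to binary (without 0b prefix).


65 = 1000001 in binary

1000001


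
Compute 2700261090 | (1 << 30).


2700261090 | (1 << 30) = 2700261090 | 1073741824 = 3774002914

3774002914


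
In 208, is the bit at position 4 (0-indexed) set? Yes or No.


0b11010000, bit 4 = 1. Yes

Yes


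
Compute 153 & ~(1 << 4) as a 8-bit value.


153 & ~(1 << 4) = 137

137


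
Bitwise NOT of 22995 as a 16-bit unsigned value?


~0b101100111010011 = 0b1010011000101100 = 42540 (16-bit unsigned)

42540


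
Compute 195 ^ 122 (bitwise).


0b11000011 ^ 0b1111010 = 0b10111001 = 185

185


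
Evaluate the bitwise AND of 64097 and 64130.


0b1111101001100001 & 0b1111101010000010 = 0b1111101000000000 = 64000

64000


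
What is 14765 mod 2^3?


14765 & 7 = 5

5


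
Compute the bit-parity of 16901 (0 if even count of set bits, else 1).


0b100001000000101 has 4 ones => parity 0

0


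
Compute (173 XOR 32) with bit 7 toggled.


Step 1: 173 ^ 32 = 141
Step 2: 141 ^ (1 << 7) = 141 ^ 128 = 13

13


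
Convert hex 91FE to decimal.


91FE hex = 37374 decimal

37374


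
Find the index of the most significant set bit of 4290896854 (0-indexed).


0b11111111110000011110001111010110. Highest set bit at position 31

31


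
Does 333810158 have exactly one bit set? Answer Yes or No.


0b10011111001011000100111101110. Multiple bits set => No

No


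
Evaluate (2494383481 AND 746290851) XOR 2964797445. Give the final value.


Step 1: 2494383481 & 746290851 = 69813281
Step 2: 69813281 ^ 2964797445 = 3030285348

3030285348


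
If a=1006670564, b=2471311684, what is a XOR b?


1006670564 ^ 2471311684 = 2941103008

2941103008


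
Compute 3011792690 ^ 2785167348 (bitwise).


0b10110011100001000100111100110010 ^ 0b10100110000000100100011111110100 = 0b10101100001100000100011000110 = 361105606

361105606


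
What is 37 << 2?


0b100101 << 2 = 0b10010100 = 148

148


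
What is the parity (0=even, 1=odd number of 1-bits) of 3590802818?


0b11010110000001110100110110000010 has 14 ones => parity 0

0


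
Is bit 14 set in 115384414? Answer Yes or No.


0b110111000001010000001011110, bit 14 = 0. No

No


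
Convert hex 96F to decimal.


96F hex = 2415 decimal

2415


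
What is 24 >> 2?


0b11000 >> 2 = 0b110 = 6

6


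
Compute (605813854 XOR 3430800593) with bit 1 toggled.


Step 1: 605813854 ^ 3430800593 = 3899007119
Step 2: 3899007119 ^ (1 << 1) = 3899007119 ^ 2 = 3899007117

3899007117


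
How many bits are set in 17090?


0b100001011000010 has 5 set bits

5


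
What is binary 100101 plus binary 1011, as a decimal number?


100101 + 1011 = 110000 = 48

48


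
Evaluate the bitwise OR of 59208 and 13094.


0b1110011101001000 | 0b11001100100110 = 0b1111011101101110 = 63342

63342


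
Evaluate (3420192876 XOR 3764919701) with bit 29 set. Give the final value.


Step 1: 3420192876 ^ 3764919701 = 733224441
Step 2: 733224441 | (1 << 29) = 733224441 | 536870912 = 733224441

733224441


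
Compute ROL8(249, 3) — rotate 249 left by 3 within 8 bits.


Rotate 0b11111001 left by 3 (8-bit) = 0b11001111 = 207

207


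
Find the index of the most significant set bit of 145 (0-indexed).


0b10010001. Highest set bit at position 7

7


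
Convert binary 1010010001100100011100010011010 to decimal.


1010010001100100011100010011010 in decimal = 1379023002

1379023002


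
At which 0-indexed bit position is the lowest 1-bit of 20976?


0b101000111110000. Lowest set bit at position 4

4


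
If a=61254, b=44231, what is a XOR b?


61254 ^ 44231 = 17281

17281


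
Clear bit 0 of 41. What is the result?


41 & ~(1 << 0) = 40

40


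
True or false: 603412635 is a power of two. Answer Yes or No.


0b100011111101110101100010011011. Multiple bits set => No

No


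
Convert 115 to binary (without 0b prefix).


115 = 1110011 in binary

1110011


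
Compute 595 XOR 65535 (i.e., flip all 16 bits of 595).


595 ^ 65535 = 64940

64940


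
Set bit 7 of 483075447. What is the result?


483075447 | (1 << 7) = 483075447 | 128 = 483075575

483075575


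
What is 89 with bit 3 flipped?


89 ^ (1 << 3) = 89 ^ 8 = 81

81


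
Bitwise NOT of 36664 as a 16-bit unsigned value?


~0b1000111100111000 = 0b111000011000111 = 28871 (16-bit unsigned)

28871


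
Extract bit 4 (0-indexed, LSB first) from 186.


0b10111010, position 4 = 1

1


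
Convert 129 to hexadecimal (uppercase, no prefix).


129 = 81 hex

81


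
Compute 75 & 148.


0b1001011 & 0b10010100 = 0b0 = 0

0


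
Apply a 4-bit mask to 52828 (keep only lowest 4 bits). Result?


52828 & 15 = 12

12


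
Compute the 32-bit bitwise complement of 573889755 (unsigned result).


~0b100010001101001101110011011011 = 0b11011101110010110010001100100100 = 3721077540 (32-bit unsigned)

3721077540


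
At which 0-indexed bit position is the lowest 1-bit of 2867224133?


0b10101010111001100101111001000101. Lowest set bit at position 0

0


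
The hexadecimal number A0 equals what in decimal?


A0 hex = 160 decimal

160


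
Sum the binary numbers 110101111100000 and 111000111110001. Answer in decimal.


110101111100000 + 111000111110001 = 1101110111010001 = 56785

56785


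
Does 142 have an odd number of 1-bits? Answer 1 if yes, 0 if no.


0b10001110 has 4 ones => parity 0

0


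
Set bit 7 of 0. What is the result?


0 | (1 << 7) = 0 | 128 = 128

128


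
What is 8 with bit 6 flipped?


8 ^ (1 << 6) = 8 ^ 64 = 72

72


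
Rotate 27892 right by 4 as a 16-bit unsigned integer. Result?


Rotate 0b110110011110100 right by 4 (16-bit) = 0b100011011001111 = 18127

18127


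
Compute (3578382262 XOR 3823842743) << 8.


Step 1: 3578382262 ^ 3823842743 = 916648449
Step 2: 916648449 << 8 = 234662002944

234662002944


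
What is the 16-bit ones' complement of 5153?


5153 ^ 65535 = 60382

60382


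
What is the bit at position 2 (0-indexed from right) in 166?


0b10100110, position 2 = 1

1


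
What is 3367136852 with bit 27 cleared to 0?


3367136852 & ~(1 << 27) = 3232919124

3232919124


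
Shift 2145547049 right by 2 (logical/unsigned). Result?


0b1111111111000100111001100101001 >> 2 = 0b11111111110001001110011001010 = 536386762

536386762


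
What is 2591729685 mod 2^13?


2591729685 & 8191 = 2069

2069


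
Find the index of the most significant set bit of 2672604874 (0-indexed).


0b10011111010011001011011011001010. Highest set bit at position 31

31


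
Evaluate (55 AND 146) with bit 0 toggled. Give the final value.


Step 1: 55 & 146 = 18
Step 2: 18 ^ (1 << 0) = 18 ^ 1 = 19

19


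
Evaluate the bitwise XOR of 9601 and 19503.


0b10010110000001 ^ 0b100110000101111 = 0b110100110101110 = 27054

27054


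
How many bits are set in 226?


0b11100010 has 4 set bits

4


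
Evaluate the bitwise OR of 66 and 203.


0b1000010 | 0b11001011 = 0b11001011 = 203

203


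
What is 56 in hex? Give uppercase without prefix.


56 = 38 hex

38


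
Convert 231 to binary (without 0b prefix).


231 = 11100111 in binary

11100111


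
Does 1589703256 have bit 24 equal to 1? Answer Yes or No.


0b1011110110000001111001001011000, bit 24 = 0. No

No


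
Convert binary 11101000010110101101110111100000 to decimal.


11101000010110101101110111100000 in decimal = 3898269152

3898269152


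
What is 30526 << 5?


0b111011100111110 << 5 = 0b11101110011111000000 = 976832

976832


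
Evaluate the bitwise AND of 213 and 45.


0b11010101 & 0b101101 = 0b101 = 5

5


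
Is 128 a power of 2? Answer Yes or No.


0b10000000. Only one bit set => Yes

Yes


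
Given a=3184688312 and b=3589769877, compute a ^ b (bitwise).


3184688312 ^ 3589769877 = 1747318317

1747318317


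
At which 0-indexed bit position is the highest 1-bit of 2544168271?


0b10010111101001001110110101001111. Highest set bit at position 31

31


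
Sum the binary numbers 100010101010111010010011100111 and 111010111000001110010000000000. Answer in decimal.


100010101010111010010011100111 + 111010111000001110010000000000 = 1011101100011001000100011100111 = 1569491175

1569491175


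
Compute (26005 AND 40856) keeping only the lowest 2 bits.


Step 1: 26005 & 40856 = 1424
Step 2: 1424 & 3 = 0

0


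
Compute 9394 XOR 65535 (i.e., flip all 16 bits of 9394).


9394 ^ 65535 = 56141

56141


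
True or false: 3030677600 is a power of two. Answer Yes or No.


0b10110100101001000111100001100000. Multiple bits set => No

No


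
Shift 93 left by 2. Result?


0b1011101 << 2 = 0b101110100 = 372

372


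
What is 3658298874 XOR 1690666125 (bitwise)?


0b11011010000011010011010111111010 ^ 0b1100100110001011000010010001101 = 0b10111110110010001011000101110111 = 3200823671

3200823671


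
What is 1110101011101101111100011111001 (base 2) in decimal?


1110101011101101111100011111001 in decimal = 1970731257

1970731257


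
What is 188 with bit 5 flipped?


188 ^ (1 << 5) = 188 ^ 32 = 156

156


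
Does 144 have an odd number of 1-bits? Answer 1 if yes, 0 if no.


0b10010000 has 2 ones => parity 0

0


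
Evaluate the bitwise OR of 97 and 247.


0b1100001 | 0b11110111 = 0b11110111 = 247

247


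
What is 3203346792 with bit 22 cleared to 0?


3203346792 & ~(1 << 22) = 3199152488

3199152488


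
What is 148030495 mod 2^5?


148030495 & 31 = 31

31


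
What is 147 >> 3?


0b10010011 >> 3 = 0b10010 = 18

18


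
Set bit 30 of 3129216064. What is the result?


3129216064 | (1 << 30) = 3129216064 | 1073741824 = 4202957888

4202957888


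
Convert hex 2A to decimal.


2A hex = 42 decimal

42


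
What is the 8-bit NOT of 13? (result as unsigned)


~0b1101 = 0b11110010 = 242 (8-bit unsigned)

242


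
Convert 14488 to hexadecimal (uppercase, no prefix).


14488 = 3898 hex

3898


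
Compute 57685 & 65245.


0b1110000101010101 & 0b1111111011011101 = 0b1110000001010101 = 57429

57429


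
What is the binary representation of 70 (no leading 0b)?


70 = 1000110 in binary

1000110


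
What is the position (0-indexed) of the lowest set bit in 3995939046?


0b11101110001011010011000011100110. Lowest set bit at position 1

1


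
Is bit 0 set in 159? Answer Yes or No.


0b10011111, bit 0 = 1. Yes

Yes


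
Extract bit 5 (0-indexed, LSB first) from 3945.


0b111101101001, position 5 = 1

1


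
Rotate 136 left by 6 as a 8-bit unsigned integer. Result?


Rotate 0b10001000 left by 6 (8-bit) = 0b100010 = 34

34


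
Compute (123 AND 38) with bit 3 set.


Step 1: 123 & 38 = 34
Step 2: 34 | (1 << 3) = 34 | 8 = 42

42


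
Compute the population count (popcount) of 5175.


0b1010000110111 has 7 set bits

7


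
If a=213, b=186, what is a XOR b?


213 ^ 186 = 111

111


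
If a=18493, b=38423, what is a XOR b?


18493 ^ 38423 = 56874

56874


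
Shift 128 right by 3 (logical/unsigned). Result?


0b10000000 >> 3 = 0b10000 = 16

16


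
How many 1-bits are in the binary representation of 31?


0b11111 has 5 set bits

5


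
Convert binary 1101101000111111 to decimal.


1101101000111111 in decimal = 55871

55871


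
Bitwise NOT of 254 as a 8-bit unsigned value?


~0b11111110 = 0b1 = 1 (8-bit unsigned)

1


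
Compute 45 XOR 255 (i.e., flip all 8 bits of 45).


45 ^ 255 = 210

210


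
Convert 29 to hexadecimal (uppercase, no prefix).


29 = 1D hex

1D


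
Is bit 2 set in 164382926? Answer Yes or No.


0b1001110011000100100011001110, bit 2 = 1. Yes

Yes


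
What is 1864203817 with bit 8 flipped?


1864203817 ^ (1 << 8) = 1864203817 ^ 256 = 1864204073

1864204073


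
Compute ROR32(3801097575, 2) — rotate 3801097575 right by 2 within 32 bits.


Rotate 0b11100010100100000010010101100111 right by 2 (32-bit) = 0b11111000101001000000100101011001 = 4171499865

4171499865


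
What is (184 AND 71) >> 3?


Step 1: 184 & 71 = 0
Step 2: 0 >> 3 = 0

0


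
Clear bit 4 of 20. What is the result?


20 & ~(1 << 4) = 4

4


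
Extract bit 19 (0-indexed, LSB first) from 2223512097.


0b10000100100010000001101000100001, position 19 = 1

1


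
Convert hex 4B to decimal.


4B hex = 75 decimal

75


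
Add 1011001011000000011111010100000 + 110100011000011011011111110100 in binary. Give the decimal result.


1011001011000000011111010100000 + 110100011000011011011111110100 = 10001101110000011111011010010100 = 2378299028

2378299028


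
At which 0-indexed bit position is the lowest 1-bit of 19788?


0b100110101001100. Lowest set bit at position 2

2


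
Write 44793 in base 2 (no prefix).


44793 = 1010111011111001 in binary

1010111011111001


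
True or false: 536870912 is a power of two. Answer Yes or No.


0b100000000000000000000000000000. Only one bit set => Yes

Yes


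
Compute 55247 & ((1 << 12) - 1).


55247 & 4095 = 1999

1999


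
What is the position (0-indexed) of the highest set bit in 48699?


0b1011111000111011. Highest set bit at position 15

15


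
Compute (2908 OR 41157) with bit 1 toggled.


Step 1: 2908 | 41157 = 43997
Step 2: 43997 ^ (1 << 1) = 43997 ^ 2 = 43999

43999


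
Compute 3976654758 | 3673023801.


0b11101101000001101110111110100110 | 0b11011010111011011110010100111001 = 0b11111111111011111110111110111111 = 4293914559

4293914559


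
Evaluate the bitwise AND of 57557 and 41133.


0b1110000011010101 & 0b1010000010101101 = 0b1010000010000101 = 41093

41093


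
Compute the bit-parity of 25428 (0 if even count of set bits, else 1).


0b110001101010100 has 7 ones => parity 1

1


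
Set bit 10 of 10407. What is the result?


10407 | (1 << 10) = 10407 | 1024 = 11431

11431


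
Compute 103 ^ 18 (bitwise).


0b1100111 ^ 0b10010 = 0b1110101 = 117

117


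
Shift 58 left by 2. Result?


0b111010 << 2 = 0b11101000 = 232

232


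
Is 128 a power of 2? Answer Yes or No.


0b10000000. Only one bit set => Yes

Yes


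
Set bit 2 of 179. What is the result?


179 | (1 << 2) = 179 | 4 = 183

183


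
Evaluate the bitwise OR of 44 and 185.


0b101100 | 0b10111001 = 0b10111101 = 189

189


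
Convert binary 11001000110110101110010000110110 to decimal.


11001000110110101110010000110110 in decimal = 3369788470

3369788470


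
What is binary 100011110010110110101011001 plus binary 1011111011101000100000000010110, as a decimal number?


100011110010110110101011001 + 1011111011101000100000000010110 = 1100011111011011010110101101111 = 1676520815

1676520815


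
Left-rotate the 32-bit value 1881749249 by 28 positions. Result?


Rotate 0b1110000001010010011011100000001 left by 28 (32-bit) = 0b10111000000101001001101110000 = 386044784

386044784
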